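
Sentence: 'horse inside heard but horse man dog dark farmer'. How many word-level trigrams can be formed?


Word trigrams from [9] words:
  Trigram 1: (horse inside heard)
  Trigram 2: (inside heard but)
  Trigram 3: (heard but horse)
  Trigram 4: (but horse man)
  Trigram 5: (horse man dog)
  Trigram 6: (man dog dark)
  Trigram 7: (dog dark farmer)
Total word trigrams: 9 - 2 = 7

7


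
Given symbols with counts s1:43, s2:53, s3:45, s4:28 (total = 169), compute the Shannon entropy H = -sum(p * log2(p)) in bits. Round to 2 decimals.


Computing entropy H = -sum(p_i * log2(p_i)):
  s1: p = 43/169 = 0.2544, -p*log2(p) = 0.5024
  s2: p = 53/169 = 0.3136, -p*log2(p) = 0.5247
  s3: p = 45/169 = 0.2663, -p*log2(p) = 0.5083
  s4: p = 28/169 = 0.1657, -p*log2(p) = 0.4297
H = sum of terms = 1.9651
Rounded to 2 decimals: 1.97

1.97


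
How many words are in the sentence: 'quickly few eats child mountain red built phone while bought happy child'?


Counting words by splitting on spaces:
  Word 1: 'quickly'
  Word 2: 'few'
  Word 3: 'eats'
  Word 4: 'child'
  Word 5: 'mountain'
  Word 6: 'red'
  Word 7: 'built'
  Word 8: 'phone'
  Word 9: 'while'
  Word 10: 'bought'
  Word 11: 'happy'
  Word 12: 'child'
Total words: 12

12


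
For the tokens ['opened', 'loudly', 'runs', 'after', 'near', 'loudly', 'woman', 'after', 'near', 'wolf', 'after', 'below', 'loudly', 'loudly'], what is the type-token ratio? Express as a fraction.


Tokens: 14
Unique types: ('after', 'below', 'loudly', 'near', 'opened', 'runs', 'wolf', 'woman') = 8
TTR = 8/14
Simplify: divide both by 2 -> 4/7
TTR = 4/7

4/7


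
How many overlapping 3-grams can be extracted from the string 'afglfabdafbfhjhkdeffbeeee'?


String 'afglfabdafbfhjhkdeffbeeee' has length L = 25.
Number of overlapping n-grams = L - n + 1
Substituting: 25 - 3 + 1 = 23

23


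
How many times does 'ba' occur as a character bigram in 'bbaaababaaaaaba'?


Scanning 'bbaaababaaaaaba' for bigram 'ba':
  Position 0: 'bb' -> no
  Position 1: 'ba' -> MATCH
  Position 2: 'aa' -> no
  Position 3: 'aa' -> no
  Position 4: 'ab' -> no
  Position 5: 'ba' -> MATCH
  Position 6: 'ab' -> no
  Position 7: 'ba' -> MATCH
  Position 8: 'aa' -> no
  Position 9: 'aa' -> no
  Position 10: 'aa' -> no
  Position 11: 'aa' -> no
  Position 12: 'ab' -> no
  Position 13: 'ba' -> MATCH
Total matches: 4

4


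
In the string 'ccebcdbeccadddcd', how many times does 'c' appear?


Scanning 'ccebcdbeccadddcd' for 'c':
  Position 0: 'c' -> MATCH (count: 1)
  Position 1: 'c' -> MATCH (count: 2)
  Position 4: 'c' -> MATCH (count: 3)
  Position 8: 'c' -> MATCH (count: 4)
  Position 9: 'c' -> MATCH (count: 5)
  Position 14: 'c' -> MATCH (count: 6)
Total occurrences of 'c': 6

6


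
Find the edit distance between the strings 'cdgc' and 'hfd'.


Building DP table for s1='cdgc' (len 4) and s2='hfd' (len 3):
       h  f  d
    0  1  2  3
  c 1  1  2  3
  d 2  2  2  2
  g 3  3  3  3
  c 4  4  4  4
Edit distance = dp[4][3] = 4

4


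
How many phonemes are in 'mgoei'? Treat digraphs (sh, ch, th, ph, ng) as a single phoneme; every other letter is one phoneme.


Parsing 'mgoei' greedily, digraphs first:
  'm' -> consonant phoneme (phonemes so far: 1)
  'g' -> consonant phoneme (phonemes so far: 2)
  'o' -> vowel phoneme (phonemes so far: 3)
  'e' -> vowel phoneme (phonemes so far: 4)
  'i' -> vowel phoneme (phonemes so far: 5)
Total phonemes: 5

5


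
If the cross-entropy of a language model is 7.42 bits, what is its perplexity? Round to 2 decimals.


Perplexity formula: PP = 2^H
H = 7.42
PP = 2^7.42
Decompose: 2^7.42 = 2^7 * 2^0.42
2^7 = 128, 2^0.42 ~ 1.3379276
PP ~ 128 * 1.3379276 = 171.2547328
Rounded to 2 decimals: 171.25

171.25


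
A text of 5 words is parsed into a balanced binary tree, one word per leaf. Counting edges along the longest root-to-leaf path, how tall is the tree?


In a balanced binary tree with n leaves the deepest leaf is ceil(log2(n)) edges below the root.
log2(5) = 2.3219
ceil(2.3219) = 3
height (edges) = 3

3


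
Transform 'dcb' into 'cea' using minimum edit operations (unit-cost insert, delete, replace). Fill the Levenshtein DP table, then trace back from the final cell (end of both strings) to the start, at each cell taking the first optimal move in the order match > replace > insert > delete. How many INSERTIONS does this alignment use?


Edit distance = 3. Backtracking from cell (3, 3) with preference match > replace > insert > delete,
then listing the resulting alignment 'dcb' -> 'cea' left to right:
  Step 1: replace d->c
  Step 2: replace c->e
  Step 3: replace b->a
Total insertions: 0

0


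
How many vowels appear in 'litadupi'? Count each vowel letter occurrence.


Scanning each character of 'litadupi':
  Position 1: 'l' -> consonant (running count: 0)
  Position 2: 'i' -> vowel (running count: 1)
  Position 3: 't' -> consonant (running count: 1)
  Position 4: 'a' -> vowel (running count: 2)
  Position 5: 'd' -> consonant (running count: 2)
  Position 6: 'u' -> vowel (running count: 3)
  Position 7: 'p' -> consonant (running count: 3)
  Position 8: 'i' -> vowel (running count: 4)
Total vowels: 4

4


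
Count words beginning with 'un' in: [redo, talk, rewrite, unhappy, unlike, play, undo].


Checking each word for prefix 'un':
  'redo' -> no (count: 0)
  'talk' -> no (count: 0)
  'rewrite' -> no (count: 0)
  'unhappy' -> YES, starts with 'un' (count: 1)
  'unlike' -> YES, starts with 'un' (count: 2)
  'play' -> no (count: 2)
  'undo' -> YES, starts with 'un' (count: 3)
Total with prefix 'un': 3

3


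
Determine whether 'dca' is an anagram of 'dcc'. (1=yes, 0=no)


Sort characters of 'dca': 'acd'
Sort characters of 'dcc': 'ccd'
Sorted forms differ -> they are NOT anagrams
Result: 0

0


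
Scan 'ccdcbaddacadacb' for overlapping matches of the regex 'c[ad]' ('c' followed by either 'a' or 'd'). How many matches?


Pattern: c[ad] means 'c' followed by either 'a' or 'd'.
Scanning 'ccdcbaddacadacb' position-by-position:
  Pos 0: window 'cc' -> no
  Pos 1: window 'cd' -> MATCH
  Pos 2: window 'dc' -> no
  Pos 3: window 'cb' -> no
  Pos 4: window 'ba' -> no
  Pos 5: window 'ad' -> no
  Pos 6: window 'dd' -> no
  Pos 7: window 'da' -> no
  Pos 8: window 'ac' -> no
  Pos 9: window 'ca' -> MATCH
  Pos 10: window 'ad' -> no
  Pos 11: window 'da' -> no
  Pos 12: window 'ac' -> no
  Pos 13: window 'cb' -> no
  Pos 14: window 'b' -> no
Total matches: 2

2


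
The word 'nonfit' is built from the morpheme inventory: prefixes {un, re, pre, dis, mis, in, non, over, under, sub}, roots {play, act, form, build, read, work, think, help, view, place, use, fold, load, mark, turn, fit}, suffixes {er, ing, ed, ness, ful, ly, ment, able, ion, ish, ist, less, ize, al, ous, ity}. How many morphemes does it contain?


Segmenting 'nonfit' against the inventory:
  'non' -> prefix (morpheme 1)
  'fit' -> root (morpheme 2)
Total morphemes: 2

2


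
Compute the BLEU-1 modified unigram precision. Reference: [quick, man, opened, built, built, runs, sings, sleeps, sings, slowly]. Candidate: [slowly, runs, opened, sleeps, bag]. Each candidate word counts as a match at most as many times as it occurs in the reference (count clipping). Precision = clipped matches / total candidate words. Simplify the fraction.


Reference word counts: {'built': 2, 'man': 1, 'opened': 1, 'quick': 1, 'runs': 1, 'sings': 2, 'sleeps': 1, 'slowly': 1}
Checking each candidate word (with clipping):
  'slowly' -> in reference (ref count 1, used 1/1) -> match (matches: 1)
  'runs' -> in reference (ref count 1, used 1/1) -> match (matches: 2)
  'opened' -> in reference (ref count 1, used 1/1) -> match (matches: 3)
  'sleeps' -> in reference (ref count 1, used 1/1) -> match (matches: 4)
  'bag' -> not in reference -> no match (matches: 4)
Clipped matches: 4, Candidate length: 5
Precision = 4/5

4/5


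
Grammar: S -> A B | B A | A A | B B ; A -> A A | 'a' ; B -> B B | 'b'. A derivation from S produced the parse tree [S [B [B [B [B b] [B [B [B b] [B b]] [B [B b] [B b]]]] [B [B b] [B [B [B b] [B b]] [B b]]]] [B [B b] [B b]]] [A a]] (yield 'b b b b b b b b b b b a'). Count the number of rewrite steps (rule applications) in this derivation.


Every bracketed nonterminal node [X ...] in the tree is produced by exactly one rule application.
Reading the tree off as a leftmost derivation:
  Step 1: S  =>  B A   (applied S -> B A)
  Step 2: B A  =>  B B A   (applied B -> B B)
  Step 3: B B A  =>  B B B A   (applied B -> B B)
  Step 4: B B B A  =>  B B B B A   (applied B -> B B)
  Step 5: B B B B A  =>  b B B B A   (applied B -> b)
  Step 6: b B B B A  =>  b B B B B A   (applied B -> B B)
  Step 7: b B B B B A  =>  b B B B B B A   (applied B -> B B)
  Step 8: b B B B B B A  =>  b b B B B B A   (applied B -> b)
  Step 9: b b B B B B A  =>  b b b B B B A   (applied B -> b)
  Step 10: b b b B B B A  =>  b b b B B B B A   (applied B -> B B)
  Step 11: b b b B B B B A  =>  b b b b B B B A   (applied B -> b)
  Step 12: b b b b B B B A  =>  b b b b b B B A   (applied B -> b)
  Step 13: b b b b b B B A  =>  b b b b b B B B A   (applied B -> B B)
  Step 14: b b b b b B B B A  =>  b b b b b b B B A   (applied B -> b)
  Step 15: b b b b b b B B A  =>  b b b b b b B B B A   (applied B -> B B)
  Step 16: b b b b b b B B B A  =>  b b b b b b B B B B A   (applied B -> B B)
  Step 17: b b b b b b B B B B A  =>  b b b b b b b B B B A   (applied B -> b)
  Step 18: b b b b b b b B B B A  =>  b b b b b b b b B B A   (applied B -> b)
  Step 19: b b b b b b b b B B A  =>  b b b b b b b b b B A   (applied B -> b)
  Step 20: b b b b b b b b b B A  =>  b b b b b b b b b B B A   (applied B -> B B)
  Step 21: b b b b b b b b b B B A  =>  b b b b b b b b b b B A   (applied B -> b)
  Step 22: b b b b b b b b b b B A  =>  b b b b b b b b b b b A   (applied B -> b)
  Step 23: b b b b b b b b b b b A  =>  b b b b b b b b b b b a   (applied A -> a)
Final yield: b b b b b b b b b b b a
Total rewrite steps: 23

23


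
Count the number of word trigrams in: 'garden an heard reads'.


Word trigrams from [4] words:
  Trigram 1: (garden an heard)
  Trigram 2: (an heard reads)
Total word trigrams: 4 - 2 = 2

2


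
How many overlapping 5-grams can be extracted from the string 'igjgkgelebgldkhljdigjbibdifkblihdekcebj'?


String 'igjgkgelebgldkhljdigjbibdifkblihdekcebj' has length L = 39.
Number of overlapping n-grams = L - n + 1
Substituting: 39 - 5 + 1 = 35

35


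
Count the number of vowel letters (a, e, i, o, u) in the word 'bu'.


Scanning each character of 'bu':
  Position 1: 'b' -> consonant (running count: 0)
  Position 2: 'u' -> vowel (running count: 1)
Total vowels: 1

1


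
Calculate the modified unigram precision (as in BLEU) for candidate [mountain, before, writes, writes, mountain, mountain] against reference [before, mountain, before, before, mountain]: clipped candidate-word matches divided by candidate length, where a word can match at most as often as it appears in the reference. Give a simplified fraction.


Reference word counts: {'before': 3, 'mountain': 2}
Checking each candidate word (with clipping):
  'mountain' -> in reference (ref count 2, used 1/2) -> match (matches: 1)
  'before' -> in reference (ref count 3, used 1/3) -> match (matches: 2)
  'writes' -> not in reference -> no match (matches: 2)
  'writes' -> not in reference -> no match (matches: 2)
  'mountain' -> in reference (ref count 2, used 2/2) -> match (matches: 3)
  'mountain' -> ref count 2 already used up (2/2) -> clipped, no match (matches: 3)
Clipped matches: 3, Candidate length: 6
Precision = 3/6 = 1/2

1/2


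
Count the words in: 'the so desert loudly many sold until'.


Counting words by splitting on spaces:
  Word 1: 'the'
  Word 2: 'so'
  Word 3: 'desert'
  Word 4: 'loudly'
  Word 5: 'many'
  Word 6: 'sold'
  Word 7: 'until'
Total words: 7

7


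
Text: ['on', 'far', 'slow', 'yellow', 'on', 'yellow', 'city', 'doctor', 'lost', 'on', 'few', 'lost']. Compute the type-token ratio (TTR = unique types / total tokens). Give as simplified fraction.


Tokens: 12
Unique types: ('city', 'doctor', 'far', 'few', 'lost', 'on', 'slow', 'yellow') = 8
TTR = 8/12
Simplify: divide both by 4 -> 2/3
TTR = 2/3

2/3


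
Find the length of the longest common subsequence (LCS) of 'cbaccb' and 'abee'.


DP table for LCS of 'cbaccb' and 'abee':
       a  b  e  e
    0  0  0  0  0
  c 0  0  0  0  0
  b 0  0  1  1  1
  a 0  1  1  1  1
  c 0  1  1  1  1
  c 0  1  1  1  1
  b 0  1  2  2  2
LCS: 'ab'
LCS length = 2

2


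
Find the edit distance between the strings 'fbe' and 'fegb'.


Building DP table for s1='fbe' (len 3) and s2='fegb' (len 4):
       f  e  g  b
    0  1  2  3  4
  f 1  0  1  2  3
  b 2  1  1  2  2
  e 3  2  1  2  3
Edit distance = dp[3][4] = 3

3


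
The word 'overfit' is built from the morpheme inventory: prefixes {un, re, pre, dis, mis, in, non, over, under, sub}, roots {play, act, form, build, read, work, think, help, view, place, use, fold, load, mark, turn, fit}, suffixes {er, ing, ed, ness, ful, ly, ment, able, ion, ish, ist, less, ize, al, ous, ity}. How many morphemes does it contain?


Segmenting 'overfit' against the inventory:
  'over' -> prefix (morpheme 1)
  'fit' -> root (morpheme 2)
Total morphemes: 2

2


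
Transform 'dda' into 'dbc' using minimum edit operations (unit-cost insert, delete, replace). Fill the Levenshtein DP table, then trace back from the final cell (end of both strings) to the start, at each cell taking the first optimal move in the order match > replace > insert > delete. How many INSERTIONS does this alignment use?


Edit distance = 2. Backtracking from cell (3, 3) with preference match > replace > insert > delete,
then listing the resulting alignment 'dda' -> 'dbc' left to right:
  Step 1: keep 'd'
  Step 2: replace d->b
  Step 3: replace a->c
Total insertions: 0

0


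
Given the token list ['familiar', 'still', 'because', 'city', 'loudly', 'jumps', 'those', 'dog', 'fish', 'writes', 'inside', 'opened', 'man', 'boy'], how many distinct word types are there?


Listing all tokens and tracking unique types:
  Token 1: 'familiar' -> NEW (unique so far: 1)
  Token 2: 'still' -> NEW (unique so far: 2)
  Token 3: 'because' -> NEW (unique so far: 3)
  Token 4: 'city' -> NEW (unique so far: 4)
  Token 5: 'loudly' -> NEW (unique so far: 5)
  Token 6: 'jumps' -> NEW (unique so far: 6)
  Token 7: 'those' -> NEW (unique so far: 7)
  Token 8: 'dog' -> NEW (unique so far: 8)
  Token 9: 'fish' -> NEW (unique so far: 9)
  Token 10: 'writes' -> NEW (unique so far: 10)
  Token 11: 'inside' -> NEW (unique so far: 11)
  Token 12: 'opened' -> NEW (unique so far: 12)
  Token 13: 'man' -> NEW (unique so far: 13)
  Token 14: 'boy' -> NEW (unique so far: 14)
Unique types: ('because', 'boy', 'city', 'dog', 'familiar', 'fish', 'inside', 'jumps', 'loudly', 'man', 'opened', 'still', 'those', 'writes')
Vocabulary size: 14

14


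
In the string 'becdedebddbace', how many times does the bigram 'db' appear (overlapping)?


Scanning 'becdedebddbace' for bigram 'db':
  Position 0: 'be' -> no
  Position 1: 'ec' -> no
  Position 2: 'cd' -> no
  Position 3: 'de' -> no
  Position 4: 'ed' -> no
  Position 5: 'de' -> no
  Position 6: 'eb' -> no
  Position 7: 'bd' -> no
  Position 8: 'dd' -> no
  Position 9: 'db' -> MATCH
  Position 10: 'ba' -> no
  Position 11: 'ac' -> no
  Position 12: 'ce' -> no
Total matches: 1

1


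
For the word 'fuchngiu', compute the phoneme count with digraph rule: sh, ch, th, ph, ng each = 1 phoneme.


Parsing 'fuchngiu' greedily, digraphs first:
  'f' -> consonant phoneme (phonemes so far: 1)
  'u' -> vowel phoneme (phonemes so far: 2)
  'ch' -> digraph (1 consonant phoneme) (phonemes so far: 3)
  'ng' -> digraph (1 consonant phoneme) (phonemes so far: 4)
  'i' -> vowel phoneme (phonemes so far: 5)
  'u' -> vowel phoneme (phonemes so far: 6)
Total phonemes: 6

6


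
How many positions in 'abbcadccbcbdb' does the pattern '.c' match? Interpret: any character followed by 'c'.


Pattern: .c means any character followed by 'c'.
Scanning 'abbcadccbcbdb' position-by-position:
  Pos 0: window 'ab' -> no
  Pos 1: window 'bb' -> no
  Pos 2: window 'bc' -> MATCH
  Pos 3: window 'ca' -> no
  Pos 4: window 'ad' -> no
  Pos 5: window 'dc' -> MATCH
  Pos 6: window 'cc' -> MATCH
  Pos 7: window 'cb' -> no
  Pos 8: window 'bc' -> MATCH
  Pos 9: window 'cb' -> no
  Pos 10: window 'bd' -> no
  Pos 11: window 'db' -> no
  Pos 12: window 'b' -> no
Total matches: 4

4


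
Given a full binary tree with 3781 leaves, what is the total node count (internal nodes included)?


Leaf nodes (terminals): 3781
Internal nodes = n - 1 = 3781 - 1 = 3780
Total = leaves + internal = 3781 + 3780 = 7561

7561


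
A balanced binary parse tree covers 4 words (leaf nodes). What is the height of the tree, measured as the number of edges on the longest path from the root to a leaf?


In a balanced binary tree with n leaves the deepest leaf is ceil(log2(n)) edges below the root.
log2(4) = 2.0000
ceil(2.0000) = 2
height (edges) = 2

2


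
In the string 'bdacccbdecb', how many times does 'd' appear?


Scanning 'bdacccbdecb' for 'd':
  Position 1: 'd' -> MATCH (count: 1)
  Position 7: 'd' -> MATCH (count: 2)
Total occurrences of 'd': 2

2


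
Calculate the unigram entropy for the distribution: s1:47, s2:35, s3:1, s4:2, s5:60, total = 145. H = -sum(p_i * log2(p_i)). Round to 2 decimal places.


Computing entropy H = -sum(p_i * log2(p_i)):
  s1: p = 47/145 = 0.3241, -p*log2(p) = 0.5268
  s2: p = 35/145 = 0.2414, -p*log2(p) = 0.4950
  s3: p = 1/145 = 0.0069, -p*log2(p) = 0.0495
  s4: p = 2/145 = 0.0138, -p*log2(p) = 0.0852
  s5: p = 60/145 = 0.4138, -p*log2(p) = 0.5268
H = sum of terms = 1.6833
Rounded to 2 decimals: 1.68

1.68


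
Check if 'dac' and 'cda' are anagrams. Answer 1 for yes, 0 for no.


Sort characters of 'dac': 'acd'
Sort characters of 'cda': 'acd'
Sorted forms match -> they ARE anagrams
Result: 1

1


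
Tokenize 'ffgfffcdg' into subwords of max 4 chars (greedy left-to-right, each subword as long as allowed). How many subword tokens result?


'ffgfffcdg' has 9 characters.
Chunking with max size 4:
  Chunk 1: 'ffgf' (positions 0-3)
  Chunk 2: 'ffcd' (positions 4-7)
  Chunk 3: 'g' (positions 8-8)
Total chunks: ceil(9 / 4) = 3

3


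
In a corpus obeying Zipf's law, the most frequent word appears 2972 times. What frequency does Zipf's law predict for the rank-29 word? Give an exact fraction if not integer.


Zipf's law: freq(rank) = f1 / rank
f1 = 2972, rank = 29
freq = 2972 / 29
GCD(2972, 29) = 1
Simplified: 2972/29

2972/29


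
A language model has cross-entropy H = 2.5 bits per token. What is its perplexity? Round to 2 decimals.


Perplexity formula: PP = 2^H
H = 2.5
PP = 2^2.5
Decompose: 2^2.5 = 2^2 * 2^0.5 = 2^2 * sqrt(2)
2^2 = 4, sqrt(2) ~ 1.4142136
PP ~ 4 * 1.4142136 = 5.6568544
Rounded to 2 decimals: 5.66

5.66


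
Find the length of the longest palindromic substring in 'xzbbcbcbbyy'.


Scanning 'xzbbcbcbbyy' for palindromic substrings.
Substring at positions 2-8: 'bbcbcbb'.
Check: reverse('bbcbcbb') = 'bbcbcbb' -> palindrome confirmed.
Neighbouring characters ('z' / 'y') break symmetry, so it cannot extend further.
No longer palindromic substring exists; longest length = 7

7


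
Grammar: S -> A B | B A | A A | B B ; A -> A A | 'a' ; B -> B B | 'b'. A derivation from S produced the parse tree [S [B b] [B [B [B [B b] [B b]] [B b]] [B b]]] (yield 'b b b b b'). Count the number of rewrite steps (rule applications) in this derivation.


Every bracketed nonterminal node [X ...] in the tree is produced by exactly one rule application.
Reading the tree off as a leftmost derivation:
  Step 1: S  =>  B B   (applied S -> B B)
  Step 2: B B  =>  b B   (applied B -> b)
  Step 3: b B  =>  b B B   (applied B -> B B)
  Step 4: b B B  =>  b B B B   (applied B -> B B)
  Step 5: b B B B  =>  b B B B B   (applied B -> B B)
  Step 6: b B B B B  =>  b b B B B   (applied B -> b)
  Step 7: b b B B B  =>  b b b B B   (applied B -> b)
  Step 8: b b b B B  =>  b b b b B   (applied B -> b)
  Step 9: b b b b B  =>  b b b b b   (applied B -> b)
Final yield: b b b b b
Total rewrite steps: 9

9


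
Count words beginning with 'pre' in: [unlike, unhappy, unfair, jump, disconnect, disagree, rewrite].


Checking each word for prefix 'pre':
  'unlike' -> no (count: 0)
  'unhappy' -> no (count: 0)
  'unfair' -> no (count: 0)
  'jump' -> no (count: 0)
  'disconnect' -> no (count: 0)
  'disagree' -> no (count: 0)
  'rewrite' -> no (count: 0)
Total with prefix 'pre': 0

0


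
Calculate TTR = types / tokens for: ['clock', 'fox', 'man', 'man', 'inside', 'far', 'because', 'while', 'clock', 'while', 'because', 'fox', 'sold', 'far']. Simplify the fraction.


Tokens: 14
Unique types: ('because', 'clock', 'far', 'fox', 'inside', 'man', 'sold', 'while') = 8
TTR = 8/14
Simplify: divide both by 2 -> 4/7
TTR = 4/7

4/7


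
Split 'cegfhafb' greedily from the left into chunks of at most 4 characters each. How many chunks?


'cegfhafb' has 8 characters.
Chunking with max size 4:
  Chunk 1: 'cegf' (positions 0-3)
  Chunk 2: 'hafb' (positions 4-7)
Total chunks: ceil(8 / 4) = 2

2


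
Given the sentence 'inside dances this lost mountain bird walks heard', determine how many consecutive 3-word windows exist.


Word trigrams from [8] words:
  Trigram 1: (inside dances this)
  Trigram 2: (dances this lost)
  Trigram 3: (this lost mountain)
  Trigram 4: (lost mountain bird)
  Trigram 5: (mountain bird walks)
  Trigram 6: (bird walks heard)
Total word trigrams: 8 - 2 = 6

6


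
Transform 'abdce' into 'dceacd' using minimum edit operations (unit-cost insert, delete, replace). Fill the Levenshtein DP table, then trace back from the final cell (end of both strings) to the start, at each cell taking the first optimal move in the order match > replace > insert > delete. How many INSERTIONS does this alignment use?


Edit distance = 5. Backtracking from cell (5, 6) with preference match > replace > insert > delete,
then listing the resulting alignment 'abdce' -> 'dceacd' left to right:
  Step 1: insert 'd' [insertion #1]
  Step 2: replace a->c
  Step 3: replace b->e
  Step 4: replace d->a
  Step 5: keep 'c'
  Step 6: replace e->d
Total insertions: 1

1


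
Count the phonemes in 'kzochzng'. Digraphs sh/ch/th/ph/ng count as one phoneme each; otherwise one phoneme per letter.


Parsing 'kzochzng' greedily, digraphs first:
  'k' -> consonant phoneme (phonemes so far: 1)
  'z' -> consonant phoneme (phonemes so far: 2)
  'o' -> vowel phoneme (phonemes so far: 3)
  'ch' -> digraph (1 consonant phoneme) (phonemes so far: 4)
  'z' -> consonant phoneme (phonemes so far: 5)
  'ng' -> digraph (1 consonant phoneme) (phonemes so far: 6)
Total phonemes: 6

6


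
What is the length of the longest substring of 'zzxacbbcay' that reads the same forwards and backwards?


Scanning 'zzxacbbcay' for palindromic substrings.
Substring at positions 3-8: 'acbbca'.
Check: reverse('acbbca') = 'acbbca' -> palindrome confirmed.
Neighbouring characters ('x' / 'y') break symmetry, so it cannot extend further.
No longer palindromic substring exists; longest length = 6

6


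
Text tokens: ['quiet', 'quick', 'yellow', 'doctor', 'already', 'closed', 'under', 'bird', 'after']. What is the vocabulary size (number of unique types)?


Listing all tokens and tracking unique types:
  Token 1: 'quiet' -> NEW (unique so far: 1)
  Token 2: 'quick' -> NEW (unique so far: 2)
  Token 3: 'yellow' -> NEW (unique so far: 3)
  Token 4: 'doctor' -> NEW (unique so far: 4)
  Token 5: 'already' -> NEW (unique so far: 5)
  Token 6: 'closed' -> NEW (unique so far: 6)
  Token 7: 'under' -> NEW (unique so far: 7)
  Token 8: 'bird' -> NEW (unique so far: 8)
  Token 9: 'after' -> NEW (unique so far: 9)
Unique types: ('after', 'already', 'bird', 'closed', 'doctor', 'quick', 'quiet', 'under', 'yellow')
Vocabulary size: 9

9


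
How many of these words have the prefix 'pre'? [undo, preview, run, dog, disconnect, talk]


Checking each word for prefix 'pre':
  'undo' -> no (count: 0)
  'preview' -> YES, starts with 'pre' (count: 1)
  'run' -> no (count: 1)
  'dog' -> no (count: 1)
  'disconnect' -> no (count: 1)
  'talk' -> no (count: 1)
Total with prefix 'pre': 1

1


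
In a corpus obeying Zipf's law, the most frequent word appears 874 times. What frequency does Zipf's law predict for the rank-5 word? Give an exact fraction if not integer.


Zipf's law: freq(rank) = f1 / rank
f1 = 874, rank = 5
freq = 874 / 5
GCD(874, 5) = 1
Simplified: 874/5

874/5


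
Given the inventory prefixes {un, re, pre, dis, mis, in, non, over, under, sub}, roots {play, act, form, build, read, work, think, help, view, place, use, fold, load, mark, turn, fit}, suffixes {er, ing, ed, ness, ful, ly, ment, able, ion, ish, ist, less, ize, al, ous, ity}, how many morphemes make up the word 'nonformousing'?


Segmenting 'nonformousing' against the inventory:
  'non' -> prefix (morpheme 1)
  'form' -> root (morpheme 2)
  'ous' -> suffix (morpheme 3)
  'ing' -> suffix (morpheme 4)
Total morphemes: 4

4


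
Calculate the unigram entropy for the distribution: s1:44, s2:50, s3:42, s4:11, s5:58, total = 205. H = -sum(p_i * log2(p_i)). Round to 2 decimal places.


Computing entropy H = -sum(p_i * log2(p_i)):
  s1: p = 44/205 = 0.2146, -p*log2(p) = 0.4765
  s2: p = 50/205 = 0.2439, -p*log2(p) = 0.4965
  s3: p = 42/205 = 0.2049, -p*log2(p) = 0.4686
  s4: p = 11/205 = 0.0537, -p*log2(p) = 0.2264
  s5: p = 58/205 = 0.2829, -p*log2(p) = 0.5154
H = sum of terms = 2.1834
Rounded to 2 decimals: 2.18

2.18


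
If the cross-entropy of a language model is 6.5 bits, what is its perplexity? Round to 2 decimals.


Perplexity formula: PP = 2^H
H = 6.5
PP = 2^6.5
Decompose: 2^6.5 = 2^6 * 2^0.5 = 2^6 * sqrt(2)
2^6 = 64, sqrt(2) ~ 1.4142136
PP ~ 64 * 1.4142136 = 90.5096704
Rounded to 2 decimals: 90.51

90.51


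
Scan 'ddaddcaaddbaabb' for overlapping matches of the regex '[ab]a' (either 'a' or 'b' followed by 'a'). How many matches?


Pattern: [ab]a means either 'a' or 'b' followed by 'a'.
Scanning 'ddaddcaaddbaabb' position-by-position:
  Pos 0: window 'dd' -> no
  Pos 1: window 'da' -> no
  Pos 2: window 'ad' -> no
  Pos 3: window 'dd' -> no
  Pos 4: window 'dc' -> no
  Pos 5: window 'ca' -> no
  Pos 6: window 'aa' -> MATCH
  Pos 7: window 'ad' -> no
  Pos 8: window 'dd' -> no
  Pos 9: window 'db' -> no
  Pos 10: window 'ba' -> MATCH
  Pos 11: window 'aa' -> MATCH
  Pos 12: window 'ab' -> no
  Pos 13: window 'bb' -> no
  Pos 14: window 'b' -> no
Total matches: 3

3


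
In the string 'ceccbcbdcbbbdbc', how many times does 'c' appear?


Scanning 'ceccbcbdcbbbdbc' for 'c':
  Position 0: 'c' -> MATCH (count: 1)
  Position 2: 'c' -> MATCH (count: 2)
  Position 3: 'c' -> MATCH (count: 3)
  Position 5: 'c' -> MATCH (count: 4)
  Position 8: 'c' -> MATCH (count: 5)
  Position 14: 'c' -> MATCH (count: 6)
Total occurrences of 'c': 6

6


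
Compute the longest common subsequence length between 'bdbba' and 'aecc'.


DP table for LCS of 'bdbba' and 'aecc':
       a  e  c  c
    0  0  0  0  0
  b 0  0  0  0  0
  d 0  0  0  0  0
  b 0  0  0  0  0
  b 0  0  0  0  0
  a 0  1  1  1  1
LCS: 'a'
LCS length = 1

1


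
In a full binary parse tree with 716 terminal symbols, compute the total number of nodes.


Leaf nodes (terminals): 716
Internal nodes = n - 1 = 716 - 1 = 715
Total = leaves + internal = 716 + 715 = 1431

1431


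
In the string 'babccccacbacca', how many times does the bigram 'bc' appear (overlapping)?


Scanning 'babccccacbacca' for bigram 'bc':
  Position 0: 'ba' -> no
  Position 1: 'ab' -> no
  Position 2: 'bc' -> MATCH
  Position 3: 'cc' -> no
  Position 4: 'cc' -> no
  Position 5: 'cc' -> no
  Position 6: 'ca' -> no
  Position 7: 'ac' -> no
  Position 8: 'cb' -> no
  Position 9: 'ba' -> no
  Position 10: 'ac' -> no
  Position 11: 'cc' -> no
  Position 12: 'ca' -> no
Total matches: 1

1


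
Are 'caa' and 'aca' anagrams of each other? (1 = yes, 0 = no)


Sort characters of 'caa': 'aac'
Sort characters of 'aca': 'aac'
Sorted forms match -> they ARE anagrams
Result: 1

1


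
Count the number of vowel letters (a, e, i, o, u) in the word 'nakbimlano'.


Scanning each character of 'nakbimlano':
  Position 1: 'n' -> consonant (running count: 0)
  Position 2: 'a' -> vowel (running count: 1)
  Position 3: 'k' -> consonant (running count: 1)
  Position 4: 'b' -> consonant (running count: 1)
  Position 5: 'i' -> vowel (running count: 2)
  Position 6: 'm' -> consonant (running count: 2)
  Position 7: 'l' -> consonant (running count: 2)
  Position 8: 'a' -> vowel (running count: 3)
  Position 9: 'n' -> consonant (running count: 3)
  Position 10: 'o' -> vowel (running count: 4)
Total vowels: 4

4


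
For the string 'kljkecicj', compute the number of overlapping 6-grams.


String 'kljkecicj' has length L = 9.
Number of overlapping n-grams = L - n + 1
Substituting: 9 - 6 + 1 = 4

4


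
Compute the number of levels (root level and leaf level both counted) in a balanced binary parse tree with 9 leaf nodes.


In a balanced binary tree with n leaves the deepest leaf is ceil(log2(n)) edges below the root,
so counting node levels inclusive of root and leaves gives ceil(log2(n)) + 1 levels.
log2(9) = 3.1699
ceil(3.1699) = 4
levels = 4 + 1 = 5

5


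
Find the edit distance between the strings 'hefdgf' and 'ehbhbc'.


Building DP table for s1='hefdgf' (len 6) and s2='ehbhbc' (len 6):
       e  h  b  h  b  c
    0  1  2  3  4  5  6
  h 1  1  1  2  3  4  5
  e 2  1  2  2  3  4  5
  f 3  2  2  3  3  4  5
  d 4  3  3  3  4  4  5
  g 5  4  4  4  4  5  5
  f 6  5  5  5  5  5  6
Edit distance = dp[6][6] = 6

6


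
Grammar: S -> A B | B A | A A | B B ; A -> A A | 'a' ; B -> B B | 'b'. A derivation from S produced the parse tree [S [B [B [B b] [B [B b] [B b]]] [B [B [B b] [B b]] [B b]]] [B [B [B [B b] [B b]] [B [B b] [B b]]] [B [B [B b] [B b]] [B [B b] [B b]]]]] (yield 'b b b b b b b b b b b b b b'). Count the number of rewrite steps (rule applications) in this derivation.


Every bracketed nonterminal node [X ...] in the tree is produced by exactly one rule application.
Reading the tree off as a leftmost derivation:
  Step 1: S  =>  B B   (applied S -> B B)
  Step 2: B B  =>  B B B   (applied B -> B B)
  Step 3: B B B  =>  B B B B   (applied B -> B B)
  Step 4: B B B B  =>  b B B B   (applied B -> b)
  Step 5: b B B B  =>  b B B B B   (applied B -> B B)
  Step 6: b B B B B  =>  b b B B B   (applied B -> b)
  Step 7: b b B B B  =>  b b b B B   (applied B -> b)
  Step 8: b b b B B  =>  b b b B B B   (applied B -> B B)
  Step 9: b b b B B B  =>  b b b B B B B   (applied B -> B B)
  Step 10: b b b B B B B  =>  b b b b B B B   (applied B -> b)
  Step 11: b b b b B B B  =>  b b b b b B B   (applied B -> b)
  Step 12: b b b b b B B  =>  b b b b b b B   (applied B -> b)
  Step 13: b b b b b b B  =>  b b b b b b B B   (applied B -> B B)
  Step 14: b b b b b b B B  =>  b b b b b b B B B   (applied B -> B B)
  Step 15: b b b b b b B B B  =>  b b b b b b B B B B   (applied B -> B B)
  Step 16: b b b b b b B B B B  =>  b b b b b b b B B B   (applied B -> b)
  Step 17: b b b b b b b B B B  =>  b b b b b b b b B B   (applied B -> b)
  Step 18: b b b b b b b b B B  =>  b b b b b b b b B B B   (applied B -> B B)
  Step 19: b b b b b b b b B B B  =>  b b b b b b b b b B B   (applied B -> b)
  Step 20: b b b b b b b b b B B  =>  b b b b b b b b b b B   (applied B -> b)
  Step 21: b b b b b b b b b b B  =>  b b b b b b b b b b B B   (applied B -> B B)
  Step 22: b b b b b b b b b b B B  =>  b b b b b b b b b b B B B   (applied B -> B B)
  Step 23: b b b b b b b b b b B B B  =>  b b b b b b b b b b b B B   (applied B -> b)
  Step 24: b b b b b b b b b b b B B  =>  b b b b b b b b b b b b B   (applied B -> b)
  Step 25: b b b b b b b b b b b b B  =>  b b b b b b b b b b b b B B   (applied B -> B B)
  Step 26: b b b b b b b b b b b b B B  =>  b b b b b b b b b b b b b B   (applied B -> b)
  Step 27: b b b b b b b b b b b b b B  =>  b b b b b b b b b b b b b b   (applied B -> b)
Final yield: b b b b b b b b b b b b b b
Total rewrite steps: 27

27


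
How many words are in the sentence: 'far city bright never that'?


Counting words by splitting on spaces:
  Word 1: 'far'
  Word 2: 'city'
  Word 3: 'bright'
  Word 4: 'never'
  Word 5: 'that'
Total words: 5

5


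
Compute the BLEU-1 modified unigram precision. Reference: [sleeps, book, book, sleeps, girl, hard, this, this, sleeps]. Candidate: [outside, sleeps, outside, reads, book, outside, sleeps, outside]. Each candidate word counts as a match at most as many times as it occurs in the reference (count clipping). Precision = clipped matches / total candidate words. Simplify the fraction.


Reference word counts: {'book': 2, 'girl': 1, 'hard': 1, 'sleeps': 3, 'this': 2}
Checking each candidate word (with clipping):
  'outside' -> not in reference -> no match (matches: 0)
  'sleeps' -> in reference (ref count 3, used 1/3) -> match (matches: 1)
  'outside' -> not in reference -> no match (matches: 1)
  'reads' -> not in reference -> no match (matches: 1)
  'book' -> in reference (ref count 2, used 1/2) -> match (matches: 2)
  'outside' -> not in reference -> no match (matches: 2)
  'sleeps' -> in reference (ref count 3, used 2/3) -> match (matches: 3)
  'outside' -> not in reference -> no match (matches: 3)
Clipped matches: 3, Candidate length: 8
Precision = 3/8

3/8


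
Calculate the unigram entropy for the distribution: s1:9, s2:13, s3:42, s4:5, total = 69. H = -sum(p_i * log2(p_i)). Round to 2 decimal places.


Computing entropy H = -sum(p_i * log2(p_i)):
  s1: p = 9/69 = 0.1304, -p*log2(p) = 0.3833
  s2: p = 13/69 = 0.1884, -p*log2(p) = 0.4537
  s3: p = 42/69 = 0.6087, -p*log2(p) = 0.4360
  s4: p = 5/69 = 0.0725, -p*log2(p) = 0.2744
H = sum of terms = 1.5474
Rounded to 2 decimals: 1.55

1.55


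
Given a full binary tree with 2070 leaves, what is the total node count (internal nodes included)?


Leaf nodes (terminals): 2070
Internal nodes = n - 1 = 2070 - 1 = 2069
Total = leaves + internal = 2070 + 2069 = 4139

4139


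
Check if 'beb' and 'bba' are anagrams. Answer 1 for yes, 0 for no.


Sort characters of 'beb': 'bbe'
Sort characters of 'bba': 'abb'
Sorted forms differ -> they are NOT anagrams
Result: 0

0


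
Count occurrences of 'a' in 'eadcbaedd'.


Scanning 'eadcbaedd' for 'a':
  Position 1: 'a' -> MATCH (count: 1)
  Position 5: 'a' -> MATCH (count: 2)
Total occurrences of 'a': 2

2


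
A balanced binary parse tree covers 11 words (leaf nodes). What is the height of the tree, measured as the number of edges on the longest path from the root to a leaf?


In a balanced binary tree with n leaves the deepest leaf is ceil(log2(n)) edges below the root.
log2(11) = 3.4594
ceil(3.4594) = 4
height (edges) = 4

4


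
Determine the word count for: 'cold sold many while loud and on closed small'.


Counting words by splitting on spaces:
  Word 1: 'cold'
  Word 2: 'sold'
  Word 3: 'many'
  Word 4: 'while'
  Word 5: 'loud'
  Word 6: 'and'
  Word 7: 'on'
  Word 8: 'closed'
  Word 9: 'small'
Total words: 9

9


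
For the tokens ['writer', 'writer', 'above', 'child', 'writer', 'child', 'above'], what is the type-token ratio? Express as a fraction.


Tokens: 7
Unique types: ('above', 'child', 'writer') = 3
TTR = 3/7
Already in lowest terms.

3/7


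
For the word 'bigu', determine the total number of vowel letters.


Scanning each character of 'bigu':
  Position 1: 'b' -> consonant (running count: 0)
  Position 2: 'i' -> vowel (running count: 1)
  Position 3: 'g' -> consonant (running count: 1)
  Position 4: 'u' -> vowel (running count: 2)
Total vowels: 2

2


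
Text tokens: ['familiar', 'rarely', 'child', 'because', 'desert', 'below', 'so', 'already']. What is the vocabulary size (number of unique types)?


Listing all tokens and tracking unique types:
  Token 1: 'familiar' -> NEW (unique so far: 1)
  Token 2: 'rarely' -> NEW (unique so far: 2)
  Token 3: 'child' -> NEW (unique so far: 3)
  Token 4: 'because' -> NEW (unique so far: 4)
  Token 5: 'desert' -> NEW (unique so far: 5)
  Token 6: 'below' -> NEW (unique so far: 6)
  Token 7: 'so' -> NEW (unique so far: 7)
  Token 8: 'already' -> NEW (unique so far: 8)
Unique types: ('already', 'because', 'below', 'child', 'desert', 'familiar', 'rarely', 'so')
Vocabulary size: 8

8


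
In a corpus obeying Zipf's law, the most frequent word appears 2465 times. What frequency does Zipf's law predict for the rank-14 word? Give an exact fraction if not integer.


Zipf's law: freq(rank) = f1 / rank
f1 = 2465, rank = 14
freq = 2465 / 14
GCD(2465, 14) = 1
Simplified: 2465/14

2465/14


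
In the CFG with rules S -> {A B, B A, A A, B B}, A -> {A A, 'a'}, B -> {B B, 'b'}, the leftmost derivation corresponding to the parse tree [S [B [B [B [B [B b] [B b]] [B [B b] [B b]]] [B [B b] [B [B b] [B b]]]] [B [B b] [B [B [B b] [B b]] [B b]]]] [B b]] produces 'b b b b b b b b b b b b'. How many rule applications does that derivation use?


Every bracketed nonterminal node [X ...] in the tree is produced by exactly one rule application.
Reading the tree off as a leftmost derivation:
  Step 1: S  =>  B B   (applied S -> B B)
  Step 2: B B  =>  B B B   (applied B -> B B)
  Step 3: B B B  =>  B B B B   (applied B -> B B)
  Step 4: B B B B  =>  B B B B B   (applied B -> B B)
  Step 5: B B B B B  =>  B B B B B B   (applied B -> B B)
  Step 6: B B B B B B  =>  b B B B B B   (applied B -> b)
  Step 7: b B B B B B  =>  b b B B B B   (applied B -> b)
  Step 8: b b B B B B  =>  b b B B B B B   (applied B -> B B)
  Step 9: b b B B B B B  =>  b b b B B B B   (applied B -> b)
  Step 10: b b b B B B B  =>  b b b b B B B   (applied B -> b)
  Step 11: b b b b B B B  =>  b b b b B B B B   (applied B -> B B)
  Step 12: b b b b B B B B  =>  b b b b b B B B   (applied B -> b)
  Step 13: b b b b b B B B  =>  b b b b b B B B B   (applied B -> B B)
  Step 14: b b b b b B B B B  =>  b b b b b b B B B   (applied B -> b)
  Step 15: b b b b b b B B B  =>  b b b b b b b B B   (applied B -> b)
  Step 16: b b b b b b b B B  =>  b b b b b b b B B B   (applied B -> B B)
  Step 17: b b b b b b b B B B  =>  b b b b b b b b B B   (applied B -> b)
  Step 18: b b b b b b b b B B  =>  b b b b b b b b B B B   (applied B -> B B)
  Step 19: b b b b b b b b B B B  =>  b b b b b b b b B B B B   (applied B -> B B)
  Step 20: b b b b b b b b B B B B  =>  b b b b b b b b b B B B   (applied B -> b)
  Step 21: b b b b b b b b b B B B  =>  b b b b b b b b b b B B   (applied B -> b)
  Step 22: b b b b b b b b b b B B  =>  b b b b b b b b b b b B   (applied B -> b)
  Step 23: b b b b b b b b b b b B  =>  b b b b b b b b b b b b   (applied B -> b)
Final yield: b b b b b b b b b b b b
Total rewrite steps: 23

23


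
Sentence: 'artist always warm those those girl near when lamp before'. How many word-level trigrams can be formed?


Word trigrams from [10] words:
  Trigram 1: (artist always warm)
  Trigram 2: (always warm those)
  Trigram 3: (warm those those)
  Trigram 4: (those those girl)
  Trigram 5: (those girl near)
  Trigram 6: (girl near when)
  Trigram 7: (near when lamp)
  Trigram 8: (when lamp before)
Total word trigrams: 10 - 2 = 8

8


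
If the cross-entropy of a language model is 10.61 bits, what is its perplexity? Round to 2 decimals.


Perplexity formula: PP = 2^H
H = 10.61
PP = 2^10.61
Decompose: 2^10.61 = 2^10 * 2^0.61
2^10 = 1024, 2^0.61 ~ 1.5262592
PP ~ 1024 * 1.5262592 = 1562.8894208
Rounded to 2 decimals: 1562.89

1562.89


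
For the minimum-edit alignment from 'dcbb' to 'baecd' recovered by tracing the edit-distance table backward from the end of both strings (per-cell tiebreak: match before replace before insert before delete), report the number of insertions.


Edit distance = 5. Backtracking from cell (4, 5) with preference match > replace > insert > delete,
then listing the resulting alignment 'dcbb' -> 'baecd' left to right:
  Step 1: insert 'b' [insertion #1]
  Step 2: replace d->a
  Step 3: replace c->e
  Step 4: replace b->c
  Step 5: replace b->d
Total insertions: 1

1


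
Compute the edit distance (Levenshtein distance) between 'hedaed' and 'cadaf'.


Building DP table for s1='hedaed' (len 6) and s2='cadaf' (len 5):
       c  a  d  a  f
    0  1  2  3  4  5
  h 1  1  2  3  4  5
  e 2  2  2  3  4  5
  d 3  3  3  2  3  4
  a 4  4  3  3  2  3
  e 5  5  4  4  3  3
  d 6  6  5  4  4  4
Edit distance = dp[6][5] = 4

4
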